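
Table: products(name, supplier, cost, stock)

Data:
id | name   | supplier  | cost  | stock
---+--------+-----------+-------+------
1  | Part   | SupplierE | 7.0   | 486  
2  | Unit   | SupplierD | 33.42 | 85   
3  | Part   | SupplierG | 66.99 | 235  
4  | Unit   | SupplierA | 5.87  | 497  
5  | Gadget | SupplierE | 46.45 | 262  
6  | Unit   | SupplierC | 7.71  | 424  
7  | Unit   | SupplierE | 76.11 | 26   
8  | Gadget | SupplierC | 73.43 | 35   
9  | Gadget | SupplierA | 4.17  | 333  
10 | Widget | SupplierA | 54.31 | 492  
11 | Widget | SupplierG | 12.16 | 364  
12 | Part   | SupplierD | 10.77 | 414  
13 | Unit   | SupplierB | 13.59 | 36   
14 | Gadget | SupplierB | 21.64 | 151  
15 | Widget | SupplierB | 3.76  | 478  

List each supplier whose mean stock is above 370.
SELECT supplier, AVG(stock)
FROM products
GROUP BY supplier
HAVING AVG(stock) > 370

Result:
  SupplierA: avg=440.67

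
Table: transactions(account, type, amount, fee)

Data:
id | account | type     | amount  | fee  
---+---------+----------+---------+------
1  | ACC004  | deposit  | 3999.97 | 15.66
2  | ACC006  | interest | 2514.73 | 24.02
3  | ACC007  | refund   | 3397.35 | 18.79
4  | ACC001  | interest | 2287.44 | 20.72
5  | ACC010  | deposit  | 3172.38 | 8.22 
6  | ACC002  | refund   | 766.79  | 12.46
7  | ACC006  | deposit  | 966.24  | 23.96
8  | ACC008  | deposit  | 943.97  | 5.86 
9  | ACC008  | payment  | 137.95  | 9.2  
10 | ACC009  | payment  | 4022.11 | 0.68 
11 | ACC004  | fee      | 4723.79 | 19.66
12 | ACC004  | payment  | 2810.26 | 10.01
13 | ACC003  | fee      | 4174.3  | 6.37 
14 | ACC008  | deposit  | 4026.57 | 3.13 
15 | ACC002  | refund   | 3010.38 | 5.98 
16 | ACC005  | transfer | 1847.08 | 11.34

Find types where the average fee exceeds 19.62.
SELECT type, AVG(fee)
FROM transactions
GROUP BY type
HAVING AVG(fee) > 19.62

Result:
  interest: avg=22.37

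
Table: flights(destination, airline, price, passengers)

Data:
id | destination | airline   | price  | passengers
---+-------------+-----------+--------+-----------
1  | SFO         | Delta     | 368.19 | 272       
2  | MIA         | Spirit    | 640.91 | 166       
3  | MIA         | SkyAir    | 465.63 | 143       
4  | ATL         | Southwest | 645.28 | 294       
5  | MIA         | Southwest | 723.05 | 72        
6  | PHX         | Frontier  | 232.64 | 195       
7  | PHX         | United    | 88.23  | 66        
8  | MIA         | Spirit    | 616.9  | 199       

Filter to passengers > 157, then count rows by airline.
SELECT airline, COUNT(*)
FROM flights
WHERE passengers > 157
GROUP BY airline

Note: WHERE filters rows before grouping.

Result:
  Delta: 1
  Frontier: 1
  Southwest: 1
  Spirit: 2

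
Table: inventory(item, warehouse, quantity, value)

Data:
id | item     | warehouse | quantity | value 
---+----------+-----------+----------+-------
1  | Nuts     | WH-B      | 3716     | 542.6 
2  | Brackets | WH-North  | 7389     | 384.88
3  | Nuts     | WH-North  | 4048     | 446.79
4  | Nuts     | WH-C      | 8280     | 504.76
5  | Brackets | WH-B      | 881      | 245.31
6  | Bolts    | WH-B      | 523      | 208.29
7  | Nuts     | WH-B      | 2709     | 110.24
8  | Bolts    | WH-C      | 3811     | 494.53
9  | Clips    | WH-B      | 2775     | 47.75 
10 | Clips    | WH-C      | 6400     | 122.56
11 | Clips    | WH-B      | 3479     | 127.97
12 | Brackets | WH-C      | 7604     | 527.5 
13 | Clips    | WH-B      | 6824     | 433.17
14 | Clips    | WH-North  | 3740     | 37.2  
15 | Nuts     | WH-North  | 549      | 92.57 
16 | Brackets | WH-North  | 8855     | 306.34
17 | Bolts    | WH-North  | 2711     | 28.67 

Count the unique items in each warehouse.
SELECT warehouse, COUNT(DISTINCT item)
FROM inventory
GROUP BY warehouse

Result:
  WH-B: 4 distinct
  WH-C: 4 distinct
  WH-North: 4 distinct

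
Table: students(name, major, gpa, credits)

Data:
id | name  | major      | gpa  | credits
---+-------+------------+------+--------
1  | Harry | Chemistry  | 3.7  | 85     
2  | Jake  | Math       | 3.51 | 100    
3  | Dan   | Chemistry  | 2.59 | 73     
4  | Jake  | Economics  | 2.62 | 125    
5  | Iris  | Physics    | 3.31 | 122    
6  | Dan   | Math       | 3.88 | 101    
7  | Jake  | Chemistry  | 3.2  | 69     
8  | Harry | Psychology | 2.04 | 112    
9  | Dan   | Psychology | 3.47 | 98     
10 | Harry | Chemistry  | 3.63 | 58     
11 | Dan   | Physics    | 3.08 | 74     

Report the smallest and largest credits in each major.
SELECT major, MIN(credits), MAX(credits)
FROM students
GROUP BY major

Result:
  Chemistry: min=58, max=85
  Economics: min=125, max=125
  Math: min=100, max=101
  Physics: min=74, max=122
  Psychology: min=98, max=112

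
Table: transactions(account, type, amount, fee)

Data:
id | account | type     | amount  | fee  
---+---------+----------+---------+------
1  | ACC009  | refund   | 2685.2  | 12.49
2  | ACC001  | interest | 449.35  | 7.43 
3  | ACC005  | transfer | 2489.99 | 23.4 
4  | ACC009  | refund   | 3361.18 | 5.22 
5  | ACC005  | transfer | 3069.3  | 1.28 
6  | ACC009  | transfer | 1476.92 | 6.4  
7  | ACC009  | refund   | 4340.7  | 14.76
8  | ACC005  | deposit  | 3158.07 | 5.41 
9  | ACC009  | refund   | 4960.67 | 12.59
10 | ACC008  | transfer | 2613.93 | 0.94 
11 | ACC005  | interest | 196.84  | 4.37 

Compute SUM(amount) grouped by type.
SELECT type, SUM(amount) as result
FROM transactions
GROUP BY type

Result:
  deposit: 3158.07
  interest: 646.19
  refund: 15347.75
  transfer: 9650.14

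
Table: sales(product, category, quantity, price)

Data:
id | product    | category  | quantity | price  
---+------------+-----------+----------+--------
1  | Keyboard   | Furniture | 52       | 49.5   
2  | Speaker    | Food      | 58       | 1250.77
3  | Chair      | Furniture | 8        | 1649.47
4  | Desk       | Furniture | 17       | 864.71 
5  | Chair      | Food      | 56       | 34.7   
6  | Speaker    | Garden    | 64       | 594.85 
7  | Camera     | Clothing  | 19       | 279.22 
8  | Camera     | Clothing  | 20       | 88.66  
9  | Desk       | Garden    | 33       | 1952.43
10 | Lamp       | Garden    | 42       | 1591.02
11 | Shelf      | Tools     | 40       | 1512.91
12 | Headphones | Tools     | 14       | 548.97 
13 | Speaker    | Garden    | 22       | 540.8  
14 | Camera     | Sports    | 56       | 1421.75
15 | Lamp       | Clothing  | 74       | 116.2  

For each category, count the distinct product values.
SELECT category, COUNT(DISTINCT product)
FROM sales
GROUP BY category

Result:
  Clothing: 2 distinct
  Food: 2 distinct
  Furniture: 3 distinct
  Garden: 3 distinct
  Sports: 1 distinct
  Tools: 2 distinct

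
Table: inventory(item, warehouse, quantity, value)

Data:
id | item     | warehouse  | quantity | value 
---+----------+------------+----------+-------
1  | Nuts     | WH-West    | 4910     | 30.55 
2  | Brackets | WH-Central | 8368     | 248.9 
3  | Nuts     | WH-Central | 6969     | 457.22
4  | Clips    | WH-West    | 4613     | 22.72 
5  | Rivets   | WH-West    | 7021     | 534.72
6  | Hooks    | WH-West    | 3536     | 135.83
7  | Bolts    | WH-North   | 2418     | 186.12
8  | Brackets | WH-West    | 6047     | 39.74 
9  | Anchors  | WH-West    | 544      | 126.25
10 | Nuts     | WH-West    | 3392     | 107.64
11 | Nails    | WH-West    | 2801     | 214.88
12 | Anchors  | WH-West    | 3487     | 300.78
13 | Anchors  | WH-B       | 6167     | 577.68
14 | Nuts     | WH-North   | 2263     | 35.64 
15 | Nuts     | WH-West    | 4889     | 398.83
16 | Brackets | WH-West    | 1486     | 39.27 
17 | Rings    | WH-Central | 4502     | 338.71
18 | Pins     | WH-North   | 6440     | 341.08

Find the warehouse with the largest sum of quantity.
SELECT warehouse, SUM(quantity) as val
FROM inventory
GROUP BY warehouse
ORDER BY val DESC
LIMIT 1

Result: WH-West with sum(quantity) = 42726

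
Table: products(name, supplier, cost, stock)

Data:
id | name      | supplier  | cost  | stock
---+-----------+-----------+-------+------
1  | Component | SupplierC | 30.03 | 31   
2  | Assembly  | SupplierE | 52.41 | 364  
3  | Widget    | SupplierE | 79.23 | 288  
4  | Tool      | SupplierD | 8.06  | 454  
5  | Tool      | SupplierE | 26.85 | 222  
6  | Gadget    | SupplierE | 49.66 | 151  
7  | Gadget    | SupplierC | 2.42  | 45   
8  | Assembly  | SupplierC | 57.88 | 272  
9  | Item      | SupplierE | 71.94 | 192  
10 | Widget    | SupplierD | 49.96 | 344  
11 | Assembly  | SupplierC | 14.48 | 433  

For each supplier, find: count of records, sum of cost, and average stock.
SELECT supplier,
       COUNT(*) as cnt,
       SUM(cost) as total_cost,
       AVG(stock) as avg_stock
FROM products
GROUP BY supplier

Result:
  SupplierC: 4 records, 104.81 total cost, 195.25 avg stock
  SupplierD: 2 records, 58.02 total cost, 399.00 avg stock
  SupplierE: 5 records, 280.09 total cost, 243.40 avg stock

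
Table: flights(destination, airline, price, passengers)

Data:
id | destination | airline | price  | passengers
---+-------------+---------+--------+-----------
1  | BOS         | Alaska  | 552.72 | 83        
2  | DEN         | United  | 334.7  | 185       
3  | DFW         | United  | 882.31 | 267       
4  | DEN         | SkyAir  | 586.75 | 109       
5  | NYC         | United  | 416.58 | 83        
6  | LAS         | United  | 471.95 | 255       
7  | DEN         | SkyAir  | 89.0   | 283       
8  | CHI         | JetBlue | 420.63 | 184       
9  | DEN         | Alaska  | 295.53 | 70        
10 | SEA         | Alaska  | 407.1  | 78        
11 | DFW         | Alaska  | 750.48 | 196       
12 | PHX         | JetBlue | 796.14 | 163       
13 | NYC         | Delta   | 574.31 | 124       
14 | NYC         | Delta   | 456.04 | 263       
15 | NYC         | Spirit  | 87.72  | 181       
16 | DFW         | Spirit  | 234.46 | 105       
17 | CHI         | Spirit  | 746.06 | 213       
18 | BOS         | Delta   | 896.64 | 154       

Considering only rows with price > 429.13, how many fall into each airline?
SELECT airline, COUNT(*)
FROM flights
WHERE price > 429.13
GROUP BY airline

Note: WHERE filters rows before grouping.

Result:
  Alaska: 2
  Delta: 3
  JetBlue: 1
  SkyAir: 1
  Spirit: 1
  United: 2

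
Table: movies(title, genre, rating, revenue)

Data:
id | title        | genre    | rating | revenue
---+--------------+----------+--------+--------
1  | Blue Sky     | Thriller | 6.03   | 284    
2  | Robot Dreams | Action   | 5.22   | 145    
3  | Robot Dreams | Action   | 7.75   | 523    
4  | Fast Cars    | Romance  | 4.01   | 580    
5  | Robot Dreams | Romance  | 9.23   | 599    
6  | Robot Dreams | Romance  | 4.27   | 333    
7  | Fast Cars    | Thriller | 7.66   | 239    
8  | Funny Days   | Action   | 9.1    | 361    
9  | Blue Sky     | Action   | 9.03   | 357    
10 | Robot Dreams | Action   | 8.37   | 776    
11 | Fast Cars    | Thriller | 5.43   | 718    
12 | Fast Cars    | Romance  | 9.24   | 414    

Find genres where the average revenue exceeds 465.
SELECT genre, AVG(revenue)
FROM movies
GROUP BY genre
HAVING AVG(revenue) > 465

Result:
  Romance: avg=481.50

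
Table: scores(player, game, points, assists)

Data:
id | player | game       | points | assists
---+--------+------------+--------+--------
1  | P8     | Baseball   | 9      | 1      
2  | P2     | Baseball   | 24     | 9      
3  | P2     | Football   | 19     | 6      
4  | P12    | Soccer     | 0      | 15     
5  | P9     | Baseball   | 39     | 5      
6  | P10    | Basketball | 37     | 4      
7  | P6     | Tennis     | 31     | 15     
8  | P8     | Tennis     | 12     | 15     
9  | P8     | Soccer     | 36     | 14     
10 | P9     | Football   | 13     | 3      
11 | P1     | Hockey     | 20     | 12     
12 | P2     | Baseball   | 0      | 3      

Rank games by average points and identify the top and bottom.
SELECT game, AVG(points)
FROM scores
GROUP BY game
ORDER BY AVG(points)

All groups:
  Football: 16.00
  Baseball: 18.00
  Soccer: 18.00
  Hockey: 20.00
  Tennis: 21.50
  Basketball: 37.00

Highest: Basketball (37.00)
Lowest: Football (16.00)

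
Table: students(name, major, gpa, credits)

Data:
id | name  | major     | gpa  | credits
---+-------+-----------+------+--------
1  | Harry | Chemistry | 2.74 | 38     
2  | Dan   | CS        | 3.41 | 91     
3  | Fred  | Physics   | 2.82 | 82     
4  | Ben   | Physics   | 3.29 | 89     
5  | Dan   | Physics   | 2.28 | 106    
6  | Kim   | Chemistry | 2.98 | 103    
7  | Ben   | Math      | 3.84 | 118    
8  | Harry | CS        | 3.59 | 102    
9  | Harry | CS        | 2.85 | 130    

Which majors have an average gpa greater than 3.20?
SELECT major, AVG(gpa)
FROM students
GROUP BY major
HAVING AVG(gpa) > 3.20

Result:
  CS: avg=3.28
  Math: avg=3.84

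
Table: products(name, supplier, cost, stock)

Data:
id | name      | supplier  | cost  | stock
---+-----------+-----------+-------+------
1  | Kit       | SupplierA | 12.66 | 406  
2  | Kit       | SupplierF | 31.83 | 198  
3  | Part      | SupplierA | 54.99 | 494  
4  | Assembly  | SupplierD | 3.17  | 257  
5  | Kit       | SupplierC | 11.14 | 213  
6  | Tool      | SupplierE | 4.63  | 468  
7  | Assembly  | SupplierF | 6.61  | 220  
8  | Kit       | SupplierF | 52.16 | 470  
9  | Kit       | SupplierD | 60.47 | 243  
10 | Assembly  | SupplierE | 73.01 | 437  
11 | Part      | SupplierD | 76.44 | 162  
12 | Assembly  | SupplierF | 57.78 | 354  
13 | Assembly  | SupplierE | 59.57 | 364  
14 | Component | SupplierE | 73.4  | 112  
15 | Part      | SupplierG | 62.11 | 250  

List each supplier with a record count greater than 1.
SELECT supplier, COUNT(*) as cnt
FROM products
GROUP BY supplier
HAVING COUNT(*) > 1

Result:
  SupplierA: 2
  SupplierD: 3
  SupplierE: 4
  SupplierF: 4

Note: HAVING filters groups after aggregation, WHERE filters rows before.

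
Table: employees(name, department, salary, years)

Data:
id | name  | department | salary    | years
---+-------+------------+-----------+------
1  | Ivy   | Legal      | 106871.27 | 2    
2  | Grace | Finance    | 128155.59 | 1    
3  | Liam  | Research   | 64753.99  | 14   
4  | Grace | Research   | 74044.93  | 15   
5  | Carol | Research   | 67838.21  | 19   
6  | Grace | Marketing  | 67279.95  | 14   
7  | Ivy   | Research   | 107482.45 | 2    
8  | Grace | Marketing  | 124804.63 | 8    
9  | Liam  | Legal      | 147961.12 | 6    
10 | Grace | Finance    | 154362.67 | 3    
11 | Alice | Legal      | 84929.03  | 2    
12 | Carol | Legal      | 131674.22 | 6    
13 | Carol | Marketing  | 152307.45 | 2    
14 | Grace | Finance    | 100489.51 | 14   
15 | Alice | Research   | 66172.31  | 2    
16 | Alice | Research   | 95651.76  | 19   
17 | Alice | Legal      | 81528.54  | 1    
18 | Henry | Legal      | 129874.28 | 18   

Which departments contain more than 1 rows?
SELECT department, COUNT(*) as cnt
FROM employees
GROUP BY department
HAVING COUNT(*) > 1

Result:
  Finance: 3
  Legal: 6
  Marketing: 3
  Research: 6

Note: HAVING filters groups after aggregation, WHERE filters rows before.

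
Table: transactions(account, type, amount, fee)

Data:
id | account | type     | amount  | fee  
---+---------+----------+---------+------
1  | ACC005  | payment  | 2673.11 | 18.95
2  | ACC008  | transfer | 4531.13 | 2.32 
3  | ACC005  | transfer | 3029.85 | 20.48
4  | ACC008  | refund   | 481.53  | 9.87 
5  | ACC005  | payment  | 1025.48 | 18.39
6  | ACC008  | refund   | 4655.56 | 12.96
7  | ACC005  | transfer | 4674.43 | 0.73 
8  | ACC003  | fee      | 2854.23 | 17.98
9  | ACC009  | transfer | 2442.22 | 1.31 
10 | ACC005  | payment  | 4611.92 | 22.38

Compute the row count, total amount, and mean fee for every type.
SELECT type,
       COUNT(*) as cnt,
       SUM(amount) as total_amount,
       AVG(fee) as avg_fee
FROM transactions
GROUP BY type

Result:
  fee: 1 records, 2854.23 total amount, 17.98 avg fee
  payment: 3 records, 8310.51 total amount, 19.91 avg fee
  refund: 2 records, 5137.09 total amount, 11.42 avg fee
  transfer: 4 records, 14677.63 total amount, 6.21 avg fee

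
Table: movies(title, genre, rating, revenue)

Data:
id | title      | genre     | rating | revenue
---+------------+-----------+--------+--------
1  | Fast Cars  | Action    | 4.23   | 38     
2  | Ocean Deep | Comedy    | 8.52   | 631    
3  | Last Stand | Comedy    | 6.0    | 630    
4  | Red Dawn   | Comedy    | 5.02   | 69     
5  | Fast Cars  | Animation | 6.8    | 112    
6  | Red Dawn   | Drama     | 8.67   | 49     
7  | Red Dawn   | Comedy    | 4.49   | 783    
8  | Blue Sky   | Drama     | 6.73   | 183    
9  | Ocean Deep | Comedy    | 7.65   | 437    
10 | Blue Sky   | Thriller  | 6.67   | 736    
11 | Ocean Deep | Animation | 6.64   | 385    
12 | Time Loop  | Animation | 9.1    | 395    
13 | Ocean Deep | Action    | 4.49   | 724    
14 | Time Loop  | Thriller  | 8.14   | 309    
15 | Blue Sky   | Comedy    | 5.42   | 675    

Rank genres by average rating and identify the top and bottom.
SELECT genre, AVG(rating)
FROM movies
GROUP BY genre
ORDER BY AVG(rating)

All groups:
  Action: 4.36
  Comedy: 6.18
  Thriller: 7.41
  Animation: 7.51
  Drama: 7.70

Highest: Drama (7.70)
Lowest: Action (4.36)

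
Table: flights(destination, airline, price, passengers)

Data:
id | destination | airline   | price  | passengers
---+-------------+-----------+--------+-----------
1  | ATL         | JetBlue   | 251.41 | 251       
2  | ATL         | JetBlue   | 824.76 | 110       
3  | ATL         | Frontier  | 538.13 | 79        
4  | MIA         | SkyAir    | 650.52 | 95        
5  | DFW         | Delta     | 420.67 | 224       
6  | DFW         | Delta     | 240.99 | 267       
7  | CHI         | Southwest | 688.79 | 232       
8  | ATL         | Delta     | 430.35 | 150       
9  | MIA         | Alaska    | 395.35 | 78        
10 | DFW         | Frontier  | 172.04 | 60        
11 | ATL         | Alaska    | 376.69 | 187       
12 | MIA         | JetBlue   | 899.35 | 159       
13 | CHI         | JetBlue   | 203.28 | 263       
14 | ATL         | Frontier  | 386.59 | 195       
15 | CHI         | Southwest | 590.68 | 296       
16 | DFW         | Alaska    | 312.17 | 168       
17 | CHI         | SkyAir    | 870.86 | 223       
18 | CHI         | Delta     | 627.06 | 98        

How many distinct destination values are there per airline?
SELECT airline, COUNT(DISTINCT destination)
FROM flights
GROUP BY airline

Result:
  Alaska: 3 distinct
  Delta: 3 distinct
  Frontier: 2 distinct
  JetBlue: 3 distinct
  SkyAir: 2 distinct
  Southwest: 1 distinct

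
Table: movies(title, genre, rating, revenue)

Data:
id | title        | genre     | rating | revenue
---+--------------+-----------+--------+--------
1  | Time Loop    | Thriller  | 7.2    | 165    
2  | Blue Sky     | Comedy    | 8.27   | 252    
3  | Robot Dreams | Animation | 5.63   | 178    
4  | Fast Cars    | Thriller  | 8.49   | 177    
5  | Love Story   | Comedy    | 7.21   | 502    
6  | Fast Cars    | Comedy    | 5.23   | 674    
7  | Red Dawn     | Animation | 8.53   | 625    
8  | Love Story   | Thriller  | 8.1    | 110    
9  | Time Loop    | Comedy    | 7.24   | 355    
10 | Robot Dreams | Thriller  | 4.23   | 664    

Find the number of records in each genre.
SELECT genre, COUNT(*) as count
FROM movies
GROUP BY genre

Result:
  Animation: 2
  Comedy: 4
  Thriller: 4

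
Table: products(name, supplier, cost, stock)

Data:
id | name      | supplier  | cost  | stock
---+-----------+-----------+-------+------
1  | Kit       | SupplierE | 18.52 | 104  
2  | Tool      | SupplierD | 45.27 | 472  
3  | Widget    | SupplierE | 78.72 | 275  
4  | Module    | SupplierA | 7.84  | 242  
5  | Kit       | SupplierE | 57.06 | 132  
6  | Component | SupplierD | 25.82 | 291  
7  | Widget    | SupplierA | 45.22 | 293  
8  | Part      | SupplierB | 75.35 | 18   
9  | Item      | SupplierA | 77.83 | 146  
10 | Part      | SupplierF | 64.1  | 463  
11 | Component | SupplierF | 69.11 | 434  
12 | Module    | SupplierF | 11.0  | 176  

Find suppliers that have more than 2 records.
SELECT supplier, COUNT(*) as cnt
FROM products
GROUP BY supplier
HAVING COUNT(*) > 2

Result:
  SupplierA: 3
  SupplierE: 3
  SupplierF: 3

Note: HAVING filters groups after aggregation, WHERE filters rows before.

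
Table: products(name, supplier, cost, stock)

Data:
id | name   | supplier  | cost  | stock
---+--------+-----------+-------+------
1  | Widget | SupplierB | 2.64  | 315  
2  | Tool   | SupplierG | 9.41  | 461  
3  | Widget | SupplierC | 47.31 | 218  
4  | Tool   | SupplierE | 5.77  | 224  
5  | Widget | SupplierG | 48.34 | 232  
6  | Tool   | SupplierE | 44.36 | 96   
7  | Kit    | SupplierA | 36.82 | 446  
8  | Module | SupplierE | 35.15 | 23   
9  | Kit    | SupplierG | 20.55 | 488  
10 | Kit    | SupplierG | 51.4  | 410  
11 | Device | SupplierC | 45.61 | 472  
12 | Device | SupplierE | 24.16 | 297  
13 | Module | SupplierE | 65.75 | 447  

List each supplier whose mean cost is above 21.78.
SELECT supplier, AVG(cost)
FROM products
GROUP BY supplier
HAVING AVG(cost) > 21.78

Result:
  SupplierA: avg=36.82
  SupplierC: avg=46.46
  SupplierE: avg=35.04
  SupplierG: avg=32.43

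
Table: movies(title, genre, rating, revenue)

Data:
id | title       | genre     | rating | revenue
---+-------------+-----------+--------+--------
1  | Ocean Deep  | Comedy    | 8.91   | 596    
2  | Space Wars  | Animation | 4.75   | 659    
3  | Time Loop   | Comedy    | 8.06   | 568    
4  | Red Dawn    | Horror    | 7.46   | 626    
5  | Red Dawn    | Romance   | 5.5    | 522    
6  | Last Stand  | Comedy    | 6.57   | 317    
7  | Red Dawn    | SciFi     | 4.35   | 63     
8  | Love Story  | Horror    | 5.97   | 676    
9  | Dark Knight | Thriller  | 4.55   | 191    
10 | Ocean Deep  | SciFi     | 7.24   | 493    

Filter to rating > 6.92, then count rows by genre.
SELECT genre, COUNT(*)
FROM movies
WHERE rating > 6.92
GROUP BY genre

Note: WHERE filters rows before grouping.

Result:
  Comedy: 2
  Horror: 1
  SciFi: 1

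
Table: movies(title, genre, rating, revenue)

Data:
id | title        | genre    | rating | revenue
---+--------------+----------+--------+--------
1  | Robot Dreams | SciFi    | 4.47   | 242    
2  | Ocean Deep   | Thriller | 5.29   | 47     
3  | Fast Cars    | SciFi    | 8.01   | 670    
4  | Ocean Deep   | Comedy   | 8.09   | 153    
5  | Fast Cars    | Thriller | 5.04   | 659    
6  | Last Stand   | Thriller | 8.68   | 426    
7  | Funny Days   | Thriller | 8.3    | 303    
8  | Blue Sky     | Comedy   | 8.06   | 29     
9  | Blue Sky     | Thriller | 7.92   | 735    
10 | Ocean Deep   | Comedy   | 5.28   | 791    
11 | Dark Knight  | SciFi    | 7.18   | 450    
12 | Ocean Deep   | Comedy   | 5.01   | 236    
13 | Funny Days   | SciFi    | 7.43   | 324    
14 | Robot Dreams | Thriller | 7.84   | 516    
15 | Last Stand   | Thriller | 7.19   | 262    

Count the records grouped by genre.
SELECT genre, COUNT(*) as count
FROM movies
GROUP BY genre

Result:
  Comedy: 4
  SciFi: 4
  Thriller: 7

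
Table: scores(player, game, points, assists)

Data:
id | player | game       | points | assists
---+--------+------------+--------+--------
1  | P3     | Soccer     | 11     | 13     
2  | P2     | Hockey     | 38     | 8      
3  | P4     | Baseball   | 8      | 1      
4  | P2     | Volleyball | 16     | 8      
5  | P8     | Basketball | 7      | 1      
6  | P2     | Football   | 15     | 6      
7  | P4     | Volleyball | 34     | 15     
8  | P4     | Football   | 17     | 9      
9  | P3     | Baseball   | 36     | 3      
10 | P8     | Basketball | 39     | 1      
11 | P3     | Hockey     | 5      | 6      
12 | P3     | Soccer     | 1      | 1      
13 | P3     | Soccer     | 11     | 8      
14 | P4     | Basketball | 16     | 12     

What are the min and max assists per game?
SELECT game, MIN(assists), MAX(assists)
FROM scores
GROUP BY game

Result:
  Baseball: min=1, max=3
  Basketball: min=1, max=12
  Football: min=6, max=9
  Hockey: min=6, max=8
  Soccer: min=1, max=13
  Volleyball: min=8, max=15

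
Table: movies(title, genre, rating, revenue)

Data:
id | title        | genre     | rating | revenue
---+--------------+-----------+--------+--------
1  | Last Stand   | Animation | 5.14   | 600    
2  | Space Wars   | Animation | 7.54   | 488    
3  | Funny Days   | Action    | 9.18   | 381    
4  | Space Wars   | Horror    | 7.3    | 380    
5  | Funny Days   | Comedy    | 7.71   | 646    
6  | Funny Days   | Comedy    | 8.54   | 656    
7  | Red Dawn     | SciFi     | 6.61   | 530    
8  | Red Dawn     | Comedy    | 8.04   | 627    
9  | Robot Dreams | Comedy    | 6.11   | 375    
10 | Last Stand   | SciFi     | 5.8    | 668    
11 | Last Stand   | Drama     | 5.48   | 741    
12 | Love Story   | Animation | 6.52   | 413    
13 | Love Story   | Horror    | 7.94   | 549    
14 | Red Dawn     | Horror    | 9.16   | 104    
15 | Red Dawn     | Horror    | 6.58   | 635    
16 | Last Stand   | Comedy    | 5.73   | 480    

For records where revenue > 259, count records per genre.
SELECT genre, COUNT(*)
FROM movies
WHERE revenue > 259
GROUP BY genre

Note: WHERE filters rows before grouping.

Result:
  Action: 1
  Animation: 3
  Comedy: 5
  Drama: 1
  Horror: 3
  SciFi: 2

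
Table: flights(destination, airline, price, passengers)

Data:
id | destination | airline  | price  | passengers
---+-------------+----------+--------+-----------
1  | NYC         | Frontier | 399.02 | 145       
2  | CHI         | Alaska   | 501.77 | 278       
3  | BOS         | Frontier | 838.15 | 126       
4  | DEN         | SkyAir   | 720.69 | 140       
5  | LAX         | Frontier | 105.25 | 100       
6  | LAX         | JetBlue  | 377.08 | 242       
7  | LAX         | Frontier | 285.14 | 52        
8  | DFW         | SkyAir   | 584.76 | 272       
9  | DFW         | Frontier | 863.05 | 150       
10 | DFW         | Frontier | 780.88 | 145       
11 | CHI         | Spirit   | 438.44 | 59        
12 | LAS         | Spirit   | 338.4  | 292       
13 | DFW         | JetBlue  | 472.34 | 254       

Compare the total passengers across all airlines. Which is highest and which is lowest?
SELECT airline, SUM(passengers)
FROM flights
GROUP BY airline
ORDER BY SUM(passengers)

All groups:
  Alaska: 278
  Spirit: 351
  SkyAir: 412
  JetBlue: 496
  Frontier: 718

Highest: Frontier (718)
Lowest: Alaska (278)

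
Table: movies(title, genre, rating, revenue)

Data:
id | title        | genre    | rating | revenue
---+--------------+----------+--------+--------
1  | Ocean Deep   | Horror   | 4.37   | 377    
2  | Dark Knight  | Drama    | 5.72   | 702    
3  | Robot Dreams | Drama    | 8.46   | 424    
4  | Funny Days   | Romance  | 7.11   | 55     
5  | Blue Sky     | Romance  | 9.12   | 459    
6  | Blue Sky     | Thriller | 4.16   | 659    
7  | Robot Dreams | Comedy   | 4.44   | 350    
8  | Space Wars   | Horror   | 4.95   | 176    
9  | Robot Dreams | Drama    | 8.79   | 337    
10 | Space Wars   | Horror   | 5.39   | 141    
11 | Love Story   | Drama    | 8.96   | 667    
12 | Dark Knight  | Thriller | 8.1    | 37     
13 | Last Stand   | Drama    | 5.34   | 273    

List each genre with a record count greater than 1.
SELECT genre, COUNT(*) as cnt
FROM movies
GROUP BY genre
HAVING COUNT(*) > 1

Result:
  Drama: 5
  Horror: 3
  Romance: 2
  Thriller: 2

Note: HAVING filters groups after aggregation, WHERE filters rows before.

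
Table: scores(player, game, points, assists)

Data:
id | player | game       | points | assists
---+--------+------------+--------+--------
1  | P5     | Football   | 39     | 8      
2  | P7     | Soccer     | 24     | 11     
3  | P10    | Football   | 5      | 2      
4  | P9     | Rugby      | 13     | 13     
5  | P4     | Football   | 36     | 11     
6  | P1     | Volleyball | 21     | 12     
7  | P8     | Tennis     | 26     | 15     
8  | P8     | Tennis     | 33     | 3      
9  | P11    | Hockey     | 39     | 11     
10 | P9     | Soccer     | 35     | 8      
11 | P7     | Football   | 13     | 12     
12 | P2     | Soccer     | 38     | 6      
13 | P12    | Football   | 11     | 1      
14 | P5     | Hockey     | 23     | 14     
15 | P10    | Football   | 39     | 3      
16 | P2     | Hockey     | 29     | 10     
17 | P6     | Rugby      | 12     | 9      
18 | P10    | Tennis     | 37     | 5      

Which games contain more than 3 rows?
SELECT game, COUNT(*) as cnt
FROM scores
GROUP BY game
HAVING COUNT(*) > 3

Result:
  Football: 6

Note: HAVING filters groups after aggregation, WHERE filters rows before.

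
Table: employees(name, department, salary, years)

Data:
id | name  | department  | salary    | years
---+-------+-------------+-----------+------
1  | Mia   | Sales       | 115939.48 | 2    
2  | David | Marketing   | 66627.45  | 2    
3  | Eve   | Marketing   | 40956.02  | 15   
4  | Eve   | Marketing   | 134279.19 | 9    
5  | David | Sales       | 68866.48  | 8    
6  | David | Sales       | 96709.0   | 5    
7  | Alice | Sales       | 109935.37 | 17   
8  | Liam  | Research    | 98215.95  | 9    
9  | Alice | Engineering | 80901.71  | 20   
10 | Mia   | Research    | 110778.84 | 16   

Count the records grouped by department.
SELECT department, COUNT(*) as count
FROM employees
GROUP BY department

Result:
  Engineering: 1
  Marketing: 3
  Research: 2
  Sales: 4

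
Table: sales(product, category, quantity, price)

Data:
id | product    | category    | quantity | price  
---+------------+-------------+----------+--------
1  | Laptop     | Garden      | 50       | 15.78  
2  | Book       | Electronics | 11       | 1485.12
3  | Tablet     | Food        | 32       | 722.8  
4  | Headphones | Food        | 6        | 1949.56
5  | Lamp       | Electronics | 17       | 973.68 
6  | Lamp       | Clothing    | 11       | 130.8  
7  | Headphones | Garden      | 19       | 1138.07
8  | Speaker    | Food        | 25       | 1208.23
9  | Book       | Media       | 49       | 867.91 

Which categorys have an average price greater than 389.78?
SELECT category, AVG(price)
FROM sales
GROUP BY category
HAVING AVG(price) > 389.78

Result:
  Electronics: avg=1229.40
  Food: avg=1293.53
  Garden: avg=576.93
  Media: avg=867.91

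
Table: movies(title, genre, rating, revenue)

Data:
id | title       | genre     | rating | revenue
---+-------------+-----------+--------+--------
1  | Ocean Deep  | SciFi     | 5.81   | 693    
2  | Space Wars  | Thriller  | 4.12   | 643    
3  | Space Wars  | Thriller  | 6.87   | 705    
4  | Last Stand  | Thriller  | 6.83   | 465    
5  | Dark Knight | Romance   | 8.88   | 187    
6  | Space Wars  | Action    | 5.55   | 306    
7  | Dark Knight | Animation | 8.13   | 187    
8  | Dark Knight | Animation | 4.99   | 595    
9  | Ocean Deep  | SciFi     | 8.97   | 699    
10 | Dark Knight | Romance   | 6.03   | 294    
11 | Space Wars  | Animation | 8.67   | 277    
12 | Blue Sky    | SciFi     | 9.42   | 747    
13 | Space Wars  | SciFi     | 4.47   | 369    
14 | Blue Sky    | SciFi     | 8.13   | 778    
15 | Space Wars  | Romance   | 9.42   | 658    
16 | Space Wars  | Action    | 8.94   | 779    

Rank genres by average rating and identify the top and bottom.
SELECT genre, AVG(rating)
FROM movies
GROUP BY genre
ORDER BY AVG(rating)

All groups:
  Thriller: 5.94
  Action: 7.25
  Animation: 7.26
  SciFi: 7.36
  Romance: 8.11

Highest: Romance (8.11)
Lowest: Thriller (5.94)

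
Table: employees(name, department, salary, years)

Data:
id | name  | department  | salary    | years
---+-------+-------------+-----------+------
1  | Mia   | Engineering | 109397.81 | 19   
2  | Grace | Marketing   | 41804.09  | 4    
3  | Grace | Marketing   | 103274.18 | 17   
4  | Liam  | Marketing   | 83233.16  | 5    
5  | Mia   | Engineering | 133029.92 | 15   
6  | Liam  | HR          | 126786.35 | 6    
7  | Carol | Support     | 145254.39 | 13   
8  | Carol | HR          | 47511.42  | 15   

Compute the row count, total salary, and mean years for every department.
SELECT department,
       COUNT(*) as cnt,
       SUM(salary) as total_salary,
       AVG(years) as avg_years
FROM employees
GROUP BY department

Result:
  Engineering: 2 records, 242427.73 total salary, 17.00 avg years
  HR: 2 records, 174297.77 total salary, 10.50 avg years
  Marketing: 3 records, 228311.43 total salary, 8.67 avg years
  Support: 1 records, 145254.39 total salary, 13.00 avg years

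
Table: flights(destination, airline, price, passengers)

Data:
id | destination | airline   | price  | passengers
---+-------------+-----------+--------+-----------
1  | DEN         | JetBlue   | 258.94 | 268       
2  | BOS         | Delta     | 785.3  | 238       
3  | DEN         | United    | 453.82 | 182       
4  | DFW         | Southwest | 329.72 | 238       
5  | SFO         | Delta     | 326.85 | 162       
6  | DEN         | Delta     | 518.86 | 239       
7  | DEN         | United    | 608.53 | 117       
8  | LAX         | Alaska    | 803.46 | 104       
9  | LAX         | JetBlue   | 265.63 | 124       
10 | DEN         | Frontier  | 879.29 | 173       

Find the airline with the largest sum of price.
SELECT airline, SUM(price) as val
FROM flights
GROUP BY airline
ORDER BY val DESC
LIMIT 1

Result: Delta with sum(price) = 1631.01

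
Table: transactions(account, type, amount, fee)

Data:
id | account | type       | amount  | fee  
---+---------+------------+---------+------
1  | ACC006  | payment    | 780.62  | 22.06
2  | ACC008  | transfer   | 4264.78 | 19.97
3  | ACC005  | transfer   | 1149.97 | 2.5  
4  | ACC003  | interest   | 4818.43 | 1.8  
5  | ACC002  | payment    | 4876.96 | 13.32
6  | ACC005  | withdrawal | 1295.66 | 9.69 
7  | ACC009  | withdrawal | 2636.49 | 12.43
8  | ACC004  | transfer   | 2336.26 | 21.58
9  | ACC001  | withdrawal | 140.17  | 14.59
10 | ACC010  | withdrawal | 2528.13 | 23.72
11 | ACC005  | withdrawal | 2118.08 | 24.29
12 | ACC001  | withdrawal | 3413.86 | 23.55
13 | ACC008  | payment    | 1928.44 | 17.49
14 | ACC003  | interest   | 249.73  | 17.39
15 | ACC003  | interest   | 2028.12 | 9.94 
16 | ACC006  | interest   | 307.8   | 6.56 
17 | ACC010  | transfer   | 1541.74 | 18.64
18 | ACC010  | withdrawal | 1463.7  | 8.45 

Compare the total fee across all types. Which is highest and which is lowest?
SELECT type, SUM(fee)
FROM transactions
GROUP BY type
ORDER BY SUM(fee)

All groups:
  interest: 35.69
  payment: 52.87
  transfer: 62.69
  withdrawal: 116.72

Highest: withdrawal (116.72)
Lowest: interest (35.69)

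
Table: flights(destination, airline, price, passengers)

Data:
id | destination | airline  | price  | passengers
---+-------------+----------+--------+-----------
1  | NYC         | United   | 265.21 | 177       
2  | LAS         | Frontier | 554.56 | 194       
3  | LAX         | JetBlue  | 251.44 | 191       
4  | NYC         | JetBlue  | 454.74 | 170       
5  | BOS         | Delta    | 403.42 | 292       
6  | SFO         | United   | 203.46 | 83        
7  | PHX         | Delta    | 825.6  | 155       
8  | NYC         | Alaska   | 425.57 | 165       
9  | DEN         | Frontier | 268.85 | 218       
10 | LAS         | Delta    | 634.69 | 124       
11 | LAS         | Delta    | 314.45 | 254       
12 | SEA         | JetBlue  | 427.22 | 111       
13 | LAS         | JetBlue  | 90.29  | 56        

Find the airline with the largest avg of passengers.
SELECT airline, AVG(passengers) as val
FROM flights
GROUP BY airline
ORDER BY val DESC
LIMIT 1

Result: Delta with avg(passengers) = 206.25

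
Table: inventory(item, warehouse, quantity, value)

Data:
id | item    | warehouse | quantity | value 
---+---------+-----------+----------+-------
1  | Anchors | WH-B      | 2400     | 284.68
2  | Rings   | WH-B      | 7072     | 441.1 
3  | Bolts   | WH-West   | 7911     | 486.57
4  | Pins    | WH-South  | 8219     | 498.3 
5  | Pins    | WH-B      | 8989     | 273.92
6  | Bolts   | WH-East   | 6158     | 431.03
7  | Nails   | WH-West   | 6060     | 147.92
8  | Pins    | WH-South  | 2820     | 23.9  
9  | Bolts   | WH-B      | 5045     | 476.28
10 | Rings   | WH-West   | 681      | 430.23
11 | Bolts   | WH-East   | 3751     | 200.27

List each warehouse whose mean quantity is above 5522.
SELECT warehouse, AVG(quantity)
FROM inventory
GROUP BY warehouse
HAVING AVG(quantity) > 5522

Result:
  WH-B: avg=5876.50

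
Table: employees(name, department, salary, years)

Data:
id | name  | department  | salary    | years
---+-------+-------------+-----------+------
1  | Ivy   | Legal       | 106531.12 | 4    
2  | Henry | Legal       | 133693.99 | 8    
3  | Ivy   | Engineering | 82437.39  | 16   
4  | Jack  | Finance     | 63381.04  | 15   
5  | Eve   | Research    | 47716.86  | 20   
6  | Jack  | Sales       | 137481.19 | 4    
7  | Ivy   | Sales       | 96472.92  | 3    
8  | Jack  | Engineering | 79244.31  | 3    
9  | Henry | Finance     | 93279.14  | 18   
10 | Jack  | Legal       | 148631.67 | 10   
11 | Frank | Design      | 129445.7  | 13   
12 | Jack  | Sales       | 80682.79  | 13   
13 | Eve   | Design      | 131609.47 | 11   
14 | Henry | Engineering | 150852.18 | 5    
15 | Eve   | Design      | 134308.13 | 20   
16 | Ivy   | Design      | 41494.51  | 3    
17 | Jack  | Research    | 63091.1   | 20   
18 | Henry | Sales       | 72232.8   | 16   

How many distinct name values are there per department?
SELECT department, COUNT(DISTINCT name)
FROM employees
GROUP BY department

Result:
  Design: 3 distinct
  Engineering: 3 distinct
  Finance: 2 distinct
  Legal: 3 distinct
  Research: 2 distinct
  Sales: 3 distinct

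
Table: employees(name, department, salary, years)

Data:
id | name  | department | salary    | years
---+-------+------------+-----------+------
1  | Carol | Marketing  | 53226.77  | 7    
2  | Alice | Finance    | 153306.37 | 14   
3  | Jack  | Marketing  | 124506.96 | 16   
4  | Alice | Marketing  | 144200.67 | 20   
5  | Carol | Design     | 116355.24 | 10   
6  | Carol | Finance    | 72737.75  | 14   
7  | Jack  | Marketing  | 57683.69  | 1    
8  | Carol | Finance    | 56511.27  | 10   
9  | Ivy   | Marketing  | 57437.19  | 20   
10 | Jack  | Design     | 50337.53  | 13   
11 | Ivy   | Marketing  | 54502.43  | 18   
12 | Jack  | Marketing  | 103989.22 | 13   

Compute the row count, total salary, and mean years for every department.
SELECT department,
       COUNT(*) as cnt,
       SUM(salary) as total_salary,
       AVG(years) as avg_years
FROM employees
GROUP BY department

Result:
  Design: 2 records, 166692.77 total salary, 11.50 avg years
  Finance: 3 records, 282555.39 total salary, 12.67 avg years
  Marketing: 7 records, 595546.93 total salary, 13.57 avg years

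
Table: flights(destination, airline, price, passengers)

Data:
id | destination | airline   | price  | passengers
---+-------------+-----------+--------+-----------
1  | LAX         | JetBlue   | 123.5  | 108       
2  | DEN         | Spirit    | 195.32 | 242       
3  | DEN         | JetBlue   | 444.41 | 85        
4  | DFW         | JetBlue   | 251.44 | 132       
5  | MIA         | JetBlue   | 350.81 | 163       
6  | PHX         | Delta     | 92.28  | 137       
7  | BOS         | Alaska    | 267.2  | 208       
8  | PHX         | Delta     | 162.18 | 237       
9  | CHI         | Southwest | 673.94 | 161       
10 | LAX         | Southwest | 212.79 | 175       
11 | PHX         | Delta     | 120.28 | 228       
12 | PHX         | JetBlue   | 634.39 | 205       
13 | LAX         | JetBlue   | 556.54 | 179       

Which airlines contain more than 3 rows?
SELECT airline, COUNT(*) as cnt
FROM flights
GROUP BY airline
HAVING COUNT(*) > 3

Result:
  JetBlue: 6

Note: HAVING filters groups after aggregation, WHERE filters rows before.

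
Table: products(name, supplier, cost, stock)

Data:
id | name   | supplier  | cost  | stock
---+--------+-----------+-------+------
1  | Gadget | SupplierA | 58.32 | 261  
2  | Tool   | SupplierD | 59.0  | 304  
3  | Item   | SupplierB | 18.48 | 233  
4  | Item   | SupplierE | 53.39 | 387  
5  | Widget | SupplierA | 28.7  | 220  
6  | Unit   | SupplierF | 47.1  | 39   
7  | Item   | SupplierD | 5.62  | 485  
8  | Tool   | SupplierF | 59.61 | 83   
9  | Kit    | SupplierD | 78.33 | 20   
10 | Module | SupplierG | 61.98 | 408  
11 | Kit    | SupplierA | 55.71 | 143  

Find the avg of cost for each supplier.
SELECT supplier, AVG(cost) as result
FROM products
GROUP BY supplier

Result:
  SupplierA: 47.58
  SupplierB: 18.48
  SupplierD: 47.65
  SupplierE: 53.39
  SupplierF: 53.36
  SupplierG: 61.98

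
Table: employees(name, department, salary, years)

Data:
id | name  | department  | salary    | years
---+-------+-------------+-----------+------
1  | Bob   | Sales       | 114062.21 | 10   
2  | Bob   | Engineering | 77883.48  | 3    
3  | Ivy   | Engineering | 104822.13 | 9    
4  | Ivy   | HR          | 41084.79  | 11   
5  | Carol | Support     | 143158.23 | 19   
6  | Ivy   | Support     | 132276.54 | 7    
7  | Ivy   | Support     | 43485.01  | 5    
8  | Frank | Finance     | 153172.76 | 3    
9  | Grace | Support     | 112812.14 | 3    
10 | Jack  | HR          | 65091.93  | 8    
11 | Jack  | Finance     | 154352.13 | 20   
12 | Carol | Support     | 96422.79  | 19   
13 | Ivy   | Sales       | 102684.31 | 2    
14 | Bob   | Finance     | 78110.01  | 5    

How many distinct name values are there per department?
SELECT department, COUNT(DISTINCT name)
FROM employees
GROUP BY department

Result:
  Engineering: 2 distinct
  Finance: 3 distinct
  HR: 2 distinct
  Sales: 2 distinct
  Support: 3 distinct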